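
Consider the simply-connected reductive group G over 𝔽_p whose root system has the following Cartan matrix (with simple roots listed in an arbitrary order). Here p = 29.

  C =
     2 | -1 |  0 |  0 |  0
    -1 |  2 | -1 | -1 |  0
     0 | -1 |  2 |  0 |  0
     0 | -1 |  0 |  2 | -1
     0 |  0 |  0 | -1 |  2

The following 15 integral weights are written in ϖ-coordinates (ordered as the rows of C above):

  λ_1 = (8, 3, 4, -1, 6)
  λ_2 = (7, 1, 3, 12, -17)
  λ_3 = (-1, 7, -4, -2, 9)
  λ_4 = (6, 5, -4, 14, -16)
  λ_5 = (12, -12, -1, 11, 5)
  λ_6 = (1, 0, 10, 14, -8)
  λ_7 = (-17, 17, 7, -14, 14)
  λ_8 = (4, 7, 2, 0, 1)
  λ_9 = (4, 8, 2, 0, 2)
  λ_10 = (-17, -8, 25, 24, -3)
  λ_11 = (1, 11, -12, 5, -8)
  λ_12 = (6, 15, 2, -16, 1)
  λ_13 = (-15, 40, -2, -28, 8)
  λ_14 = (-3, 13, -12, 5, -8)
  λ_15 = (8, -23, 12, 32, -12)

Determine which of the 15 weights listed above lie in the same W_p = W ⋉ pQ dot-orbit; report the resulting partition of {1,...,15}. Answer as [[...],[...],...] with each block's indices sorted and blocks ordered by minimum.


Type D_5, rank 5, |W|=1920; reorder rows/cols to standard.

Each λ_j+ρ reduced to Ā_29; 5-tuples below use C's row order:

  λ_1 → (9, 4, 5, 0, 7);  λ_2 → (7, 1, 3, 2, 13);  λ_3 → (0, 4, 3, 1, 9);  λ_4 → (7, 1, 3, 2, 13);  λ_5 → (2, 0, 11, 1, 6);  λ_6 → (2, 0, 11, 1, 6);  λ_7 → (5, 8, 3, 1, 2);  λ_8 → (5, 8, 3, 1, 2);  λ_9 → (5, 8, 3, 1, 2);  λ_10 → (7, 1, 3, 2, 13);  λ_11 → (2, 0, 11, 1, 6);  λ_12 → (7, 1, 3, 2, 13);  λ_13 → (2, 0, 11, 1, 6);  λ_14 → (2, 0, 11, 1, 6);  λ_15 → (9, 4, 5, 0, 7)

Grouping the 15 weights by Ā_29-representative: 5 linkage classes.

[[1, 15], [2, 4, 10, 12], [3], [5, 6, 11, 13, 14], [7, 8, 9]]


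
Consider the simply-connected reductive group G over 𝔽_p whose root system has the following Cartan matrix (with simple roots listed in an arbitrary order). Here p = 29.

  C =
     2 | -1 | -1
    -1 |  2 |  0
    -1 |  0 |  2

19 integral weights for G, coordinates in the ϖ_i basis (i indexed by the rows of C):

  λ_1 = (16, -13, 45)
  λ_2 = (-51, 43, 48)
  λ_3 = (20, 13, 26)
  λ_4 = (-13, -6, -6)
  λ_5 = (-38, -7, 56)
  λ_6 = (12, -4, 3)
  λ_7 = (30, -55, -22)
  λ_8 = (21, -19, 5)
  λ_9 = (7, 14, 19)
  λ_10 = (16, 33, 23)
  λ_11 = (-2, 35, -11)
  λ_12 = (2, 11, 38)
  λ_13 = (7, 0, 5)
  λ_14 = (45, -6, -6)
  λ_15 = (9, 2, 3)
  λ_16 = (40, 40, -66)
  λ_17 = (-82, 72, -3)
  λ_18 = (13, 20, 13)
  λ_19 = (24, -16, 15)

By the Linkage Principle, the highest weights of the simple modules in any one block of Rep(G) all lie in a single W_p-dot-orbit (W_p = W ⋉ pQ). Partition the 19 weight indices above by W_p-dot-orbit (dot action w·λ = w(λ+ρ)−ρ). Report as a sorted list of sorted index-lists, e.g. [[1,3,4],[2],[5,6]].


Type A_3, rank 3, |W|=24; reorder rows/cols to standard.

Ā_29 reps of the 19 weights (A_3, coords as presented):

  λ_1 → (12, 5, 5);  λ_2 → (8, 1, 6);  λ_3 → (4, 15, 2);  λ_4 → (12, 5, 5);  λ_5 → (8, 1, 6);  λ_6 → (10, 3, 4);  λ_7 → (4, 15, 2);  λ_8 → (4, 18, 6);  λ_9 → (8, 1, 6);  λ_10 → (12, 5, 5);  λ_11 → (4, 18, 6);  λ_12 → (10, 3, 4);  λ_13 → (8, 1, 6);  λ_14 → (12, 5, 5);  λ_15 → (10, 3, 4);  λ_16 → (12, 5, 5);  λ_17 → (4, 15, 2);  λ_18 → (8, 1, 6);  λ_19 → (10, 3, 4)

These 19 weights hit 5 W_29-dot-orbits; sizes (5, 5, 3, 4, 2):

[[1, 4, 10, 14, 16], [2, 5, 9, 13, 18], [3, 7, 17], [6, 12, 15, 19], [8, 11]]


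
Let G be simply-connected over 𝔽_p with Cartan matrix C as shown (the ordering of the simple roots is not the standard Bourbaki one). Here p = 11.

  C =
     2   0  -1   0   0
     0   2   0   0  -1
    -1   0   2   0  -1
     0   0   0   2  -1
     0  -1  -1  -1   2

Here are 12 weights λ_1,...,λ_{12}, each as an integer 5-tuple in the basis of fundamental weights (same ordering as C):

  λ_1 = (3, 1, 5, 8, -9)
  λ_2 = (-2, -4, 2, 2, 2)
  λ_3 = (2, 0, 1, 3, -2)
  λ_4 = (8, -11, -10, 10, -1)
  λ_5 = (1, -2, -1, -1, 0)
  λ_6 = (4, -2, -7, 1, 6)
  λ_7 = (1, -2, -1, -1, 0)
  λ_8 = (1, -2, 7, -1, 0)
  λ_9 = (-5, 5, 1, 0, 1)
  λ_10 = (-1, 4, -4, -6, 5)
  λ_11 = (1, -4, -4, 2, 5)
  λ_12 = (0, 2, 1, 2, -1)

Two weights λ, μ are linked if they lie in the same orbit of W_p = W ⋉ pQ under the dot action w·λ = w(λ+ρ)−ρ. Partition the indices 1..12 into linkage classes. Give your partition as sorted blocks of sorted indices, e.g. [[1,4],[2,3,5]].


C ↔ D_5 under row/col permutation; |W(D_5)| = 1920.

Ā_11 reps of the 12 weights (D_5, coords as presented):

    λ_1 → (2, 6, 0, 1, 0)
    λ_2 → (1, 3, 2, 3, 0)
    λ_3 → (3, 0, 1, 3, 1)
    λ_4 → (2, 1, 0, 0, 0)
    λ_5 → (2, 1, 0, 0, 0)
    λ_6 → (1, 1, 2, 2, 0)
    λ_7 → (2, 1, 0, 0, 0)
    λ_8 → (2, 1, 0, 0, 0)
    λ_9 → (2, 6, 0, 1, 0)
    λ_10 → (1, 3, 2, 3, 0)
    λ_11 → (1, 3, 2, 3, 0)
    λ_12 → (1, 3, 2, 3, 0)

Linkage partition of the 12 weights (5 classes, p=11):

[[1, 9], [2, 10, 11, 12], [3], [4, 5, 7, 8], [6]]


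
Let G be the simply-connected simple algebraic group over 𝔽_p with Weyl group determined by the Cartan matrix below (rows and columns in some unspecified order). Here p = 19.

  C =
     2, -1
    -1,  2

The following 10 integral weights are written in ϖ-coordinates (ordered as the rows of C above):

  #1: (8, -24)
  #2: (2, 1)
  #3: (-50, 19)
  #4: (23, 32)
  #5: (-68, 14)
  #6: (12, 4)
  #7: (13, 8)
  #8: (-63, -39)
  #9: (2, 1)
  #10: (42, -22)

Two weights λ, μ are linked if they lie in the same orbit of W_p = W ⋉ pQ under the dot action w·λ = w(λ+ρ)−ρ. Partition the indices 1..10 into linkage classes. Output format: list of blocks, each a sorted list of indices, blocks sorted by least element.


Dynkin diagram of C (from the 2 off-diagonal −1 entries): A_2.

Each λ_j+ρ reduced to Ā_19; 2-tuples below use C's row order:

  λ_1 → (10, 5)
  λ_2 → (3, 2)
  λ_3 → (1, 10)
  λ_4 → (5, 14)
  λ_5 → (10, 5)
  λ_6 → (13, 5)
  λ_7 → (10, 5)
  λ_8 → (5, 14)
  λ_9 → (3, 2)
  λ_10 → (3, 2)

The 10 indices split into 5 linkage classes (same alcove rep ⇔ same W_19-dot-orbit):

[[1, 5, 7], [2, 9, 10], [3], [4, 8], [6]]


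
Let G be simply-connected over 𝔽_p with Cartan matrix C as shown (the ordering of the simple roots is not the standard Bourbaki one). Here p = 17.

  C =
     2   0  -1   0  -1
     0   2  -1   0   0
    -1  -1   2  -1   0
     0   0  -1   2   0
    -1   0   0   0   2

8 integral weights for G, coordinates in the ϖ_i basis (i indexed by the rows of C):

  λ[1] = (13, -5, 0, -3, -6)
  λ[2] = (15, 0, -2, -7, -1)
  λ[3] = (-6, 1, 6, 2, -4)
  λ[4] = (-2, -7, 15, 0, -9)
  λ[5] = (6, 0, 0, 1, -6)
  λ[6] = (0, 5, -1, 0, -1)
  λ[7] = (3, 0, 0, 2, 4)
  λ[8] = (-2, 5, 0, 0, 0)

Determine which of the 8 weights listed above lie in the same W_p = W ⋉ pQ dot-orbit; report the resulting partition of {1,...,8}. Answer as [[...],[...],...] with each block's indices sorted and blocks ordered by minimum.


C ↔ D_5 under row/col permutation; |W(D_5)| = 1920.

Folding the 8 weights λ_j+ρ into Ā_17 (reps in the given 5-coord order):

  1: (2, 1, 1, 3, 5);  2: (1, 6, 0, 1, 0);  3: (2, 1, 1, 2, 5);  4: (1, 6, 0, 1, 0);  5: (2, 1, 1, 2, 5);  6: (1, 6, 0, 1, 0);  7: (2, 1, 1, 3, 5);  8: (1, 6, 0, 1, 0)

Partition of {1..8} into 3 W_17-dot-orbits:

[[1, 7], [2, 4, 6, 8], [3, 5]]


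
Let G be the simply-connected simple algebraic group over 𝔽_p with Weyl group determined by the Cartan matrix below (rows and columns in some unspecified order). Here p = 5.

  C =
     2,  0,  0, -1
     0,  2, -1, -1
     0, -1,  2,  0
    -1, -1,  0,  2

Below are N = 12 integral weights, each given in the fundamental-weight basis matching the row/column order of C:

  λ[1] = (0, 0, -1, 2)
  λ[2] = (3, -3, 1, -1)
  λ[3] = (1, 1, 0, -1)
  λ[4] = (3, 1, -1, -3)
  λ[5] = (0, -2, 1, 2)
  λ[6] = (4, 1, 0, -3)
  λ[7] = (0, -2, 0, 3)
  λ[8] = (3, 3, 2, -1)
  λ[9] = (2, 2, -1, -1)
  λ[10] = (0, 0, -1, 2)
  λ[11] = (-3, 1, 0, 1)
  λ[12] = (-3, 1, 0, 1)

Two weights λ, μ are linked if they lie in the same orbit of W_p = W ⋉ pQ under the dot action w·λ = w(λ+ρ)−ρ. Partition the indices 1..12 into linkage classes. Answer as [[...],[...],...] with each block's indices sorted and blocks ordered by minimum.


Cartan matrix: type A_4 (|W|=120); un-permuting the 4 rows.

λ_j+ρ reflected into Ā_5 (⟨·,θ^∨⟩≤5); 4-tuples as given:

  λ_1+ρ ↦ (1, 1, 0, 3);  λ_2+ρ ↦ (2, 0, 0, 2);  λ_3+ρ ↦ (2, 2, 1, 0);  λ_4+ρ ↦ (2, 0, 0, 2);  λ_5+ρ ↦ (1, 1, 1, 2);  λ_6+ρ ↦ (2, 0, 0, 2);  λ_7+ρ ↦ (1, 1, 0, 3);  λ_8+ρ ↦ (0, 1, 2, 1);  λ_9+ρ ↦ (2, 2, 1, 0);  λ_10+ρ ↦ (1, 1, 0, 3);  λ_11+ρ ↦ (2, 2, 1, 0);  λ_12+ρ ↦ (2, 2, 1, 0)

Partition of {1..12} into 5 W_5-dot-orbits:

[[1, 7, 10], [2, 4, 6], [3, 9, 11, 12], [5], [8]]


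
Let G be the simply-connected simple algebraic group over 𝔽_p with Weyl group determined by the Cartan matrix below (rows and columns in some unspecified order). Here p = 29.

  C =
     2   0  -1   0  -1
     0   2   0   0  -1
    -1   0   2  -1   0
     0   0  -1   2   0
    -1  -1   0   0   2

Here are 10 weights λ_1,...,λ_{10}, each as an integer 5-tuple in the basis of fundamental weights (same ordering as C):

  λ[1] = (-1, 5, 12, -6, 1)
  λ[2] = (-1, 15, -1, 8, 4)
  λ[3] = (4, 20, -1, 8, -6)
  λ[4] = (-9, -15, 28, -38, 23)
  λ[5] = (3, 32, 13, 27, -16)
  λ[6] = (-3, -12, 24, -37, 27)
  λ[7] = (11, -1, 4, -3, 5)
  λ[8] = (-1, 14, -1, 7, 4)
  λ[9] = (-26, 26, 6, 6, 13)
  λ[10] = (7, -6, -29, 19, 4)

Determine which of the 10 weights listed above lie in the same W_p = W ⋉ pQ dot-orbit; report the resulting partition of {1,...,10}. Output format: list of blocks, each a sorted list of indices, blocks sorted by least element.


Type A_5, rank 5, |W|=720; reorder rows/cols to standard.

Folding the 10 weights λ_j+ρ into Ā_29 (reps in the given 5-coord order):

    λ_1+ρ ↦ (0, 6, 8, 5, 2)
    λ_2+ρ ↦ (0, 15, 0, 8, 5)
    λ_3+ρ ↦ (0, 15, 0, 8, 5)
    λ_4+ρ ↦ (0, 6, 8, 5, 2)
    λ_5+ρ ↦ (4, 4, 2, 1, 7)
    λ_6+ρ ↦ (4, 4, 2, 1, 7)
    λ_7+ρ ↦ (12, 0, 3, 2, 6)
    λ_8+ρ ↦ (0, 15, 0, 8, 5)
    λ_9+ρ ↦ (4, 4, 2, 1, 7)
    λ_10+ρ ↦ (0, 15, 0, 8, 5)

These 10 weights hit 4 W_29-dot-orbits; sizes (2, 4, 3, 1):

[[1, 4], [2, 3, 8, 10], [5, 6, 9], [7]]


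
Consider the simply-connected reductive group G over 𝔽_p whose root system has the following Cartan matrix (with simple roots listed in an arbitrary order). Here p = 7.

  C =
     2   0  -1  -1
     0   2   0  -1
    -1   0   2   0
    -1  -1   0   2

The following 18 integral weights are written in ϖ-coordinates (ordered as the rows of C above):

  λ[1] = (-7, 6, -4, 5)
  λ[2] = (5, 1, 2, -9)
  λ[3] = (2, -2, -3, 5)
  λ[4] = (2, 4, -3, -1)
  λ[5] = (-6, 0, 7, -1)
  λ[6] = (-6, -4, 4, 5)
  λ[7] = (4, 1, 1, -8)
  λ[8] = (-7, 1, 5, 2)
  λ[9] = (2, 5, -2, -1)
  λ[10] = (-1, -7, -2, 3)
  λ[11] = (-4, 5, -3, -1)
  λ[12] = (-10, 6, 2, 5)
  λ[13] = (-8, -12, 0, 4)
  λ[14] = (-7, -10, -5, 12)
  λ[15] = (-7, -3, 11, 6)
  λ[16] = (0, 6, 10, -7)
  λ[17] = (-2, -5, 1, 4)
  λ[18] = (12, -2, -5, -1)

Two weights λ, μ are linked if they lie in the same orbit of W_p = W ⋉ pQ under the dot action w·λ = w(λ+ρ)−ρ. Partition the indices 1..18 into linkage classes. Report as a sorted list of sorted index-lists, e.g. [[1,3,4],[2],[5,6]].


Cartan matrix: type A_4 (|W|=120); un-permuting the 4 rows.

Alcove-folded reps (p=7, 18 weights, presented ϖ-order):

  1: (0, 2, 0, 1);  2: (1, 4, 1, 0);  3: (1, 1, 0, 4);  4: (1, 4, 1, 0);  5: (0, 3, 2, 1);  6: (3, 1, 0, 2);  7: (2, 5, 0, 0);  8: (3, 1, 0, 2);  9: (1, 4, 1, 0);  10: (0, 3, 2, 1);  11: (3, 1, 0, 2);  12: (0, 2, 0, 1);  13: (1, 1, 0, 4);  14: (0, 3, 2, 1);  15: (1, 1, 0, 4);  16: (1, 1, 0, 4);  17: (1, 4, 1, 0);  18: (1, 1, 0, 4)

These 18 weights hit 6 W_7-dot-orbits; sizes (2, 4, 5, 3, 3, 1):

[[1, 12], [2, 4, 9, 17], [3, 13, 15, 16, 18], [5, 10, 14], [6, 8, 11], [7]]


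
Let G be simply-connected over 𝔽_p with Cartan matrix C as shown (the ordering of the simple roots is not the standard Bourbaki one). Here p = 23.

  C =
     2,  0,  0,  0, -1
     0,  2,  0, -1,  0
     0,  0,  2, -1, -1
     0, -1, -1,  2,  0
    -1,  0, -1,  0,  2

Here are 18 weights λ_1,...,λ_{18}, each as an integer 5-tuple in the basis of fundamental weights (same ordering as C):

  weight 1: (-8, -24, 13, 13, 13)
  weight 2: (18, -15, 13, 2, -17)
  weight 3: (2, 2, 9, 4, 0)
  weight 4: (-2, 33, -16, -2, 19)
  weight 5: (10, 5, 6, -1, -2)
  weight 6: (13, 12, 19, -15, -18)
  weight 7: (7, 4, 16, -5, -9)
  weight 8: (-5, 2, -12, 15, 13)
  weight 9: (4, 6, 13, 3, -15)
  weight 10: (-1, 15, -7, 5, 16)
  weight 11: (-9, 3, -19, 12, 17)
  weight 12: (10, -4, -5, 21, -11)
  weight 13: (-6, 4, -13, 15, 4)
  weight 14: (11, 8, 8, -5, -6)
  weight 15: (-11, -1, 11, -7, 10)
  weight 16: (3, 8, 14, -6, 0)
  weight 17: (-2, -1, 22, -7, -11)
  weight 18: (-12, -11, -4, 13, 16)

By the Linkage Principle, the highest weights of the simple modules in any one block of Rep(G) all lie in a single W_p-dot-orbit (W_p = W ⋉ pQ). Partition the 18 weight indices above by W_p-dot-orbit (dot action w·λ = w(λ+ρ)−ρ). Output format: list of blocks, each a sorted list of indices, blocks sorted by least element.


A_5 Cartan matrix, 5 simple roots permuted; ρ=(1,1,1,1,1).

Alcove-folded reps (p=23, 18 weights, presented ϖ-order):

  λ_1 → (7, 5, 0, 4, 5);  λ_2 → (3, 1, 11, 2, 3);  λ_3 → (3, 3, 10, 5, 1);  λ_4 → (3, 3, 10, 5, 1);  λ_5 → (10, 6, 6, 0, 1);  λ_6 → (3, 1, 11, 2, 3);  λ_7 → (0, 1, 5, 4, 8);  λ_8 → (3, 3, 10, 5, 1);  λ_9 → (7, 5, 0, 4, 5);  λ_10 → (10, 6, 6, 0, 1);  λ_11 → (0, 1, 5, 4, 8);  λ_12 → (3, 3, 10, 5, 1);  λ_13 → (7, 5, 0, 4, 5);  λ_14 → (7, 5, 0, 4, 5);  λ_15 → (10, 6, 6, 0, 1);  λ_16 → (3, 3, 10, 5, 1);  λ_17 → (10, 6, 6, 0, 1);  λ_18 → (6, 5, 3, 1, 3)

Grouping the 18 weights by Ā_23-representative: 6 linkage classes.

[[1, 9, 13, 14], [2, 6], [3, 4, 8, 12, 16], [5, 10, 15, 17], [7, 11], [18]]


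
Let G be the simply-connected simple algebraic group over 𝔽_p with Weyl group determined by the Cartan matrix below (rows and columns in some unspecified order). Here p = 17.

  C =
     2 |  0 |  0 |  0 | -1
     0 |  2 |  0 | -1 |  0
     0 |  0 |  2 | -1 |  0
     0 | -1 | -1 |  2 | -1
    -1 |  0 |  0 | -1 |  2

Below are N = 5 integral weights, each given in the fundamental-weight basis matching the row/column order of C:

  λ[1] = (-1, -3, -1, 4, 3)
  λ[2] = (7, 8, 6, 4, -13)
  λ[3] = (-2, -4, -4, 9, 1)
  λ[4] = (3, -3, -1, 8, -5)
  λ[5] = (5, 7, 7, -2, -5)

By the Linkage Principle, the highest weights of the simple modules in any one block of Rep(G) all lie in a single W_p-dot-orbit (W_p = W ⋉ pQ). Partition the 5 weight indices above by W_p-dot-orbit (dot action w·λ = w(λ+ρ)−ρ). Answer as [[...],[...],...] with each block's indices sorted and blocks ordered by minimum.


D_5 Cartan matrix, 5 simple roots permuted; ρ=(1,1,1,1,1).

λ_j+ρ reflected into Ā_17 (⟨·,θ^∨⟩≤17); 5-tuples as given:

  λ_1 → (0, 2, 0, 3, 4)
  λ_2 → (0, 2, 0, 3, 4)
  λ_3 → (1, 3, 3, 4, 1)
  λ_4 → (0, 2, 0, 3, 4)
  λ_5 → (1, 3, 3, 4, 1)

The 5 indices split into 2 linkage classes (same alcove rep ⇔ same W_17-dot-orbit):

[[1, 2, 4], [3, 5]]


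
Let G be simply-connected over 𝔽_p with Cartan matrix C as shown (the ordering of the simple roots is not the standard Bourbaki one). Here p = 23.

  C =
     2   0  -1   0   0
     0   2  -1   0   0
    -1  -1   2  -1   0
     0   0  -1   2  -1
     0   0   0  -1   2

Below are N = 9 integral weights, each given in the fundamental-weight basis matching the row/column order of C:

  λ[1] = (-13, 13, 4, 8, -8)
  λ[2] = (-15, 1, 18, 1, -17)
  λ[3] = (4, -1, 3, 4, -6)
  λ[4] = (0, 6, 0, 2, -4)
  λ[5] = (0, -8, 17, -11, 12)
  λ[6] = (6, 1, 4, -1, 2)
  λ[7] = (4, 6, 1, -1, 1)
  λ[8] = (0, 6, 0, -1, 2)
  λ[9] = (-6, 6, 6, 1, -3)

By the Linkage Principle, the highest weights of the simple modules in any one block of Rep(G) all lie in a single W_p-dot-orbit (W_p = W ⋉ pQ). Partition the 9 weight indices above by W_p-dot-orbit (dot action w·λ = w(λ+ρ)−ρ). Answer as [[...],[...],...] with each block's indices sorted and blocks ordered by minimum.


Cartan matrix: type D_5 (|W|=1920); un-permuting the 5 rows.

W_23-reps of the 9 weights in Ā_23 (same 5-coord order as C):

  1: (5, 7, 2, 0, 2)
  2: (5, 7, 2, 0, 2)
  3: (5, 0, 4, 0, 5)
  4: (1, 7, 1, 0, 3)
  5: (1, 7, 1, 0, 3)
  6: (7, 2, 5, 0, 3)
  7: (5, 7, 2, 0, 2)
  8: (1, 7, 1, 0, 3)
  9: (5, 7, 2, 0, 2)

4 distinct reps among the 9 weights ⇒ 4 W_23-linkage classes:

[[1, 2, 7, 9], [3], [4, 5, 8], [6]]


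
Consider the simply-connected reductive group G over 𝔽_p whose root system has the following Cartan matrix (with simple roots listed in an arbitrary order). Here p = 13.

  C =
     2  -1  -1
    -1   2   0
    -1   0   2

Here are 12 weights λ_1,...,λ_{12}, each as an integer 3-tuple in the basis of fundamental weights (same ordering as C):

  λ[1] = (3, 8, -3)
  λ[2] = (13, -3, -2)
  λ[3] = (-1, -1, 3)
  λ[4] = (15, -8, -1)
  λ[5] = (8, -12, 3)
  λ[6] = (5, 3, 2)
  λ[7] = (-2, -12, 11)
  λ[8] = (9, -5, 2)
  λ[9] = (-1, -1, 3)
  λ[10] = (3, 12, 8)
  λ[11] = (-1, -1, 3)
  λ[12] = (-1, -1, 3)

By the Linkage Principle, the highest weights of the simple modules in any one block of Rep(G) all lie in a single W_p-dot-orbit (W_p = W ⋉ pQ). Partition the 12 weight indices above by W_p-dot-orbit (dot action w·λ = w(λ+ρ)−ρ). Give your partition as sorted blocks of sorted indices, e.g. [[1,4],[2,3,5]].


Type A_3, rank 3, |W|=24; reorder rows/cols to standard.

Ā_13 reps of the 12 weights (A_3, coords as presented):

    1: (2, 9, 2)
    2: (11, 1, 0)
    3: (0, 0, 4)
    4: (6, 4, 3)
    5: (2, 9, 2)
    6: (6, 4, 3)
    7: (11, 1, 0)
    8: (6, 4, 3)
    9: (0, 0, 4)
    10: (0, 0, 4)
    11: (0, 0, 4)
    12: (0, 0, 4)

These 12 weights hit 4 W_13-dot-orbits; sizes (2, 2, 5, 3):

[[1, 5], [2, 7], [3, 9, 10, 11, 12], [4, 6, 8]]


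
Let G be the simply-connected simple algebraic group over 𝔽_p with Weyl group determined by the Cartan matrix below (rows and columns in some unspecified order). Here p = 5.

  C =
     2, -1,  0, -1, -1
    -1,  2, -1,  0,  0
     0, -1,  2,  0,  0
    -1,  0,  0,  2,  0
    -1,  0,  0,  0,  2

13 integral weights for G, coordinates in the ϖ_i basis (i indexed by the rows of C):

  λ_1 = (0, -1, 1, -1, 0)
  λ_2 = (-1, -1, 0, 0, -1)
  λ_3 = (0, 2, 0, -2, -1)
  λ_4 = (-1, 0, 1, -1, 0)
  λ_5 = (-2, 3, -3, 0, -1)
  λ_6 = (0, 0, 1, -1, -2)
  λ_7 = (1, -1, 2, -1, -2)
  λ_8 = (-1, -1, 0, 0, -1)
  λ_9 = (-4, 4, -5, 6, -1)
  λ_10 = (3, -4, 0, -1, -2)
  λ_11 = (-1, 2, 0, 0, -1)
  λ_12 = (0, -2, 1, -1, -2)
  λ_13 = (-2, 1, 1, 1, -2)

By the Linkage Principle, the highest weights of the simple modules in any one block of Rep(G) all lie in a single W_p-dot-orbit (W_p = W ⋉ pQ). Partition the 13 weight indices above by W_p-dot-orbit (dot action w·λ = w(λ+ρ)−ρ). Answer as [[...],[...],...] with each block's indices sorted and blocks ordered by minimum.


Dynkin diagram of C (from the 8 off-diagonal −1 entries): D_5.

Each λ_j+ρ reduced to Ā_5; 5-tuples below use C's row order:

  [1] (1, 0, 2, 0, 1) · [2] (0, 0, 1, 1, 0) · [3] (0, 0, 1, 1, 0) · [4] (0, 1, 2, 0, 1) · [5] (0, 1, 2, 0, 1) · [6] (0, 1, 2, 0, 1) · [7] (0, 1, 2, 0, 1) · [8] (0, 0, 1, 1, 0) · [9] (1, 0, 2, 0, 1) · [10] (0, 1, 2, 0, 1) · [11] (0, 0, 1, 1, 0) · [12] (0, 0, 1, 1, 0) · [13] (1, 0, 2, 0, 1)

These 13 weights hit 3 W_5-dot-orbits; sizes (3, 5, 5):

[[1, 9, 13], [2, 3, 8, 11, 12], [4, 5, 6, 7, 10]]


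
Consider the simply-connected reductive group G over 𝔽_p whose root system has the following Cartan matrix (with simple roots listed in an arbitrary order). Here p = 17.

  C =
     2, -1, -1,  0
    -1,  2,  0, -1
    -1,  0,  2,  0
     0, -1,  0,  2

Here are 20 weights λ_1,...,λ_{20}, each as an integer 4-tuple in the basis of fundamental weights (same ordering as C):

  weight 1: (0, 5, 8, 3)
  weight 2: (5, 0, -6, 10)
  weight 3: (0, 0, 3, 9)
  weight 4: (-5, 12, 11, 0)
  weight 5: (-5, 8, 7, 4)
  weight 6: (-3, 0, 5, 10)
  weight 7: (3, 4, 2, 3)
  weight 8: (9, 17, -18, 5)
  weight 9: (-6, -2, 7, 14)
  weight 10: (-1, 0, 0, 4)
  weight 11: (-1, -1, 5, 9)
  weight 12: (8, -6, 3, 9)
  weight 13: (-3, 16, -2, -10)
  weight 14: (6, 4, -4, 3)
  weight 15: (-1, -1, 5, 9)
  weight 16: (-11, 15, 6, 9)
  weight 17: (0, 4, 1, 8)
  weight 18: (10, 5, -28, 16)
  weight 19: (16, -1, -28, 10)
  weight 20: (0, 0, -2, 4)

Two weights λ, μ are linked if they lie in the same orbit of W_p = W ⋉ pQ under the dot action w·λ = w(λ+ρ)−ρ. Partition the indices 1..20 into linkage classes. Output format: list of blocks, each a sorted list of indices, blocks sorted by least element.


Type A_4, rank 4, |W|=120; reorder rows/cols to standard.

W_17-reps of the 20 weights in Ā_17 (same 4-coord order as C):

  λ_1 → (1, 6, 6, 1);  λ_2 → (1, 1, 4, 10);  λ_3 → (1, 1, 4, 10);  λ_4 → (4, 5, 3, 4);  λ_5 → (4, 5, 3, 4);  λ_6 → (1, 1, 4, 10);  λ_7 → (4, 5, 3, 4);  λ_8 → (0, 0, 6, 10);  λ_9 → (1, 5, 2, 9);  λ_10 → (0, 1, 1, 5);  λ_11 → (0, 0, 6, 10);  λ_12 → (4, 5, 3, 4);  λ_13 → (1, 5, 2, 9);  λ_14 → (4, 5, 3, 4);  λ_15 → (0, 0, 6, 10);  λ_16 → (1, 6, 6, 1);  λ_17 → (1, 5, 2, 9);  λ_18 → (0, 0, 6, 10);  λ_19 → (0, 0, 6, 10);  λ_20 → (0, 1, 1, 5)

The 20 indices split into 6 linkage classes (same alcove rep ⇔ same W_17-dot-orbit):

[[1, 16], [2, 3, 6], [4, 5, 7, 12, 14], [8, 11, 15, 18, 19], [9, 13, 17], [10, 20]]


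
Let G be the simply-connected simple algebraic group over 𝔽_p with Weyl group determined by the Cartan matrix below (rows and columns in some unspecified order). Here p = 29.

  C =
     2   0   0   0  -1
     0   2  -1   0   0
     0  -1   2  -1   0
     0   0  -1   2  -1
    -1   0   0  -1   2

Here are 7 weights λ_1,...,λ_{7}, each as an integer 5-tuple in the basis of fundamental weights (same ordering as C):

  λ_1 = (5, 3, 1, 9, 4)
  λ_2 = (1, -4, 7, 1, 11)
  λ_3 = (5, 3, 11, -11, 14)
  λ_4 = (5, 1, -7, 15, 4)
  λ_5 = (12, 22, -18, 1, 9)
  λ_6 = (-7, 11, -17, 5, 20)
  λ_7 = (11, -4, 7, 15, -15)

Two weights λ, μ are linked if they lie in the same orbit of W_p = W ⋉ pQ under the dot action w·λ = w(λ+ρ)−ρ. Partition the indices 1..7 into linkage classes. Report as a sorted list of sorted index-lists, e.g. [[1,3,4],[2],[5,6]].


Type A_5, rank 5, |W|=720; reorder rows/cols to standard.

W_29-reps of the 7 weights in Ā_29 (same 5-coord order as C):

  [1] (6, 4, 2, 10, 5);  [2] (2, 3, 5, 2, 12);  [3] (6, 4, 2, 10, 5);  [4] (6, 4, 2, 10, 5);  [5] (6, 4, 2, 10, 5);  [6] (6, 4, 2, 10, 5);  [7] (2, 3, 5, 2, 12)

2 distinct reps among the 7 weights ⇒ 2 W_29-linkage classes:

[[1, 3, 4, 5, 6], [2, 7]]


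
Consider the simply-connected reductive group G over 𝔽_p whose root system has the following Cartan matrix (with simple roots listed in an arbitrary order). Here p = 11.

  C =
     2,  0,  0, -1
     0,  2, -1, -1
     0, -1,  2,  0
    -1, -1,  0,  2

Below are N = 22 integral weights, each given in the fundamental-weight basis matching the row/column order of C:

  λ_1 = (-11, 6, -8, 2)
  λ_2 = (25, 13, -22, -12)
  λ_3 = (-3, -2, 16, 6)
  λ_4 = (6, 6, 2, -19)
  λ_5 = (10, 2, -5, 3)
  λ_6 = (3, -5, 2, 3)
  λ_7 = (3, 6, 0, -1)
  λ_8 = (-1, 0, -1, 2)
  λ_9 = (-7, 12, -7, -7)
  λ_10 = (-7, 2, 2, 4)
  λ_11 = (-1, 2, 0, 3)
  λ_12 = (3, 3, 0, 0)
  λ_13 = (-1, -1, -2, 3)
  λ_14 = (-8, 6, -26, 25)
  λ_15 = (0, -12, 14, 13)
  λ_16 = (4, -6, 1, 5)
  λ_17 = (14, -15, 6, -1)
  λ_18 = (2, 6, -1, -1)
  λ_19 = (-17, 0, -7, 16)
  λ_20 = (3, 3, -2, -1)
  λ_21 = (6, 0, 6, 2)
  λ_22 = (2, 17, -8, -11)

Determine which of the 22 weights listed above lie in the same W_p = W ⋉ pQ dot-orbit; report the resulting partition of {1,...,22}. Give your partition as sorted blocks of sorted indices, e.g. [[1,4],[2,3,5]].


Cartan matrix: type A_4 (|W|=120); un-permuting the 4 rows.

λ_j+ρ reflected into Ā_11 (⟨·,θ^∨⟩≤11); 4-tuples as given:

    λ_1+ρ ↦ (3, 7, 0, 0)
    λ_2+ρ ↦ (4, 3, 1, 0)
    λ_3+ρ ↦ (4, 4, 1, 1)
    λ_4+ρ ↦ (0, 1, 0, 3)
    λ_5+ρ ↦ (4, 3, 1, 0)
    λ_6+ρ ↦ (4, 3, 1, 0)
    λ_7+ρ ↦ (3, 7, 0, 0)
    λ_8+ρ ↦ (0, 1, 0, 3)
    λ_9+ρ ↦ (4, 4, 1, 1)
    λ_10+ρ ↦ (5, 2, 3, 1)
    λ_11+ρ ↦ (0, 3, 1, 4)
    λ_12+ρ ↦ (4, 4, 1, 1)
    λ_13+ρ ↦ (0, 1, 0, 3)
    λ_14+ρ ↦ (0, 3, 1, 4)
    λ_15+ρ ↦ (0, 3, 1, 4)
    λ_16+ρ ↦ (5, 2, 3, 1)
    λ_17+ρ ↦ (0, 3, 1, 4)
    λ_18+ρ ↦ (3, 7, 0, 0)
    λ_19+ρ ↦ (4, 4, 1, 1)
    λ_20+ρ ↦ (4, 3, 1, 0)
    λ_21+ρ ↦ (0, 1, 0, 3)
    λ_22+ρ ↦ (0, 1, 0, 3)

Linkage partition of the 22 weights (6 classes, p=11):

[[1, 7, 18], [2, 5, 6, 20], [3, 9, 12, 19], [4, 8, 13, 21, 22], [10, 16], [11, 14, 15, 17]]


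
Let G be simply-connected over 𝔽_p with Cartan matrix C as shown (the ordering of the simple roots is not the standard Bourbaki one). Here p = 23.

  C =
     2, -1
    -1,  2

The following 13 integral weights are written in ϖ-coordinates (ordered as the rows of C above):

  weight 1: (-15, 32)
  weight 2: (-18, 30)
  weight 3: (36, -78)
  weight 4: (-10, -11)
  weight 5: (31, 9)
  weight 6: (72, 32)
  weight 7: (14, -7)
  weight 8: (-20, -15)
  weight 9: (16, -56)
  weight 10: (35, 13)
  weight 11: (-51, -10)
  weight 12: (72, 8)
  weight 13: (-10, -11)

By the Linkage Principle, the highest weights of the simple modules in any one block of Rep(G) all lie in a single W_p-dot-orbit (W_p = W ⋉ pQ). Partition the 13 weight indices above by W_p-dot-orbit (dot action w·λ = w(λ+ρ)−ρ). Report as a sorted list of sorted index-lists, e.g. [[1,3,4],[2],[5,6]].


A_2 Cartan matrix, 2 simple roots permuted; ρ=(1,1).

Folding the 13 weights λ_j+ρ into Ā_23 (reps in the given 2-coord order):

  1: (4, 9)
  2: (9, 6)
  3: (9, 6)
  4: (10, 9)
  5: (4, 9)
  6: (10, 9)
  7: (9, 6)
  8: (4, 9)
  9: (9, 6)
  10: (4, 9)
  11: (10, 9)
  12: (4, 9)
  13: (10, 9)

Linkage partition of the 13 weights (3 classes, p=23):

[[1, 5, 8, 10, 12], [2, 3, 7, 9], [4, 6, 11, 13]]


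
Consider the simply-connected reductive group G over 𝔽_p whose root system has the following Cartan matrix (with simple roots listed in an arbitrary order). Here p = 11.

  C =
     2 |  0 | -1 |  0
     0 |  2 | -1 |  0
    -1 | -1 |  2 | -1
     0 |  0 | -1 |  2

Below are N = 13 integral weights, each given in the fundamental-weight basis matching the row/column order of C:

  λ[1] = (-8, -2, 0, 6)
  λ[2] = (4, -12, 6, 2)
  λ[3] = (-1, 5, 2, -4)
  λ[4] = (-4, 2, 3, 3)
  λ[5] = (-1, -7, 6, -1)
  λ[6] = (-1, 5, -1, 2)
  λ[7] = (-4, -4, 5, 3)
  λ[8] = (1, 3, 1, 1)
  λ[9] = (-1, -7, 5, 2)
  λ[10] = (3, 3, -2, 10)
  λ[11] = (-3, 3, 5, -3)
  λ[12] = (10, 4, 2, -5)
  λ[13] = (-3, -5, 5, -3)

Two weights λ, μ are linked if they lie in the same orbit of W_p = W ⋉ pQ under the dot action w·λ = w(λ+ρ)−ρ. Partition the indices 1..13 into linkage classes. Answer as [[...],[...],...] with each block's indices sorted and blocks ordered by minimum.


Cartan matrix: type D_4 (|W|=192); un-permuting the 4 rows.

Alcove-folded reps (p=11, 13 weights, presented ϖ-order):

  λ_1+ρ ↦ (0, 6, 1, 0) · λ_2+ρ ↦ (0, 6, 1, 0) · λ_3+ρ ↦ (0, 6, 0, 3) · λ_4+ρ ↦ (3, 3, 0, 4) · λ_5+ρ ↦ (0, 6, 1, 0) · λ_6+ρ ↦ (0, 6, 0, 3) · λ_7+ρ ↦ (3, 3, 0, 4) · λ_8+ρ ↦ (2, 4, 1, 2) · λ_9+ρ ↦ (0, 6, 0, 3) · λ_10+ρ ↦ (3, 3, 0, 4) · λ_11+ρ ↦ (2, 4, 1, 2) · λ_12+ρ ↦ (3, 3, 0, 4) · λ_13+ρ ↦ (0, 2, 2, 0)

Partition of {1..13} into 5 W_11-dot-orbits:

[[1, 2, 5], [3, 6, 9], [4, 7, 10, 12], [8, 11], [13]]


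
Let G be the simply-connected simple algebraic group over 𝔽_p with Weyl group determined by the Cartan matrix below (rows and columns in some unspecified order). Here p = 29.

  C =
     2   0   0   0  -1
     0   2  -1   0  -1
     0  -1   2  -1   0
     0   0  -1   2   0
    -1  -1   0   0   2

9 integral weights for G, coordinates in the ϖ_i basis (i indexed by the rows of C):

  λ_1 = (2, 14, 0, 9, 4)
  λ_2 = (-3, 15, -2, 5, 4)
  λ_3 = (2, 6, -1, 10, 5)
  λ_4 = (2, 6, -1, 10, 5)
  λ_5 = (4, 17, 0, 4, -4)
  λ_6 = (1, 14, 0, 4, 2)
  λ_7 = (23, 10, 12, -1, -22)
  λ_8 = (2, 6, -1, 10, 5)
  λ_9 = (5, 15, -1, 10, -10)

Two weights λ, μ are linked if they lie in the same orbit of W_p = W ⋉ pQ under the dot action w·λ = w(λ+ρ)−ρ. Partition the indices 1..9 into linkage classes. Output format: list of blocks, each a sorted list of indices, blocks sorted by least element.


Root system A_5: the 5×5 matrix C matches after relabeling.

W_29-reps of the 9 weights in Ā_29 (same 5-coord order as C):

    λ_1 → (2, 15, 1, 5, 3)
    λ_2 → (2, 15, 1, 5, 3)
    λ_3 → (3, 7, 0, 11, 6)
    λ_4 → (3, 7, 0, 11, 6)
    λ_5 → (2, 15, 1, 5, 3)
    λ_6 → (2, 15, 1, 5, 3)
    λ_7 → (3, 10, 3, 0, 11)
    λ_8 → (3, 7, 0, 11, 6)
    λ_9 → (3, 7, 0, 11, 6)

3 distinct reps among the 9 weights ⇒ 3 W_29-linkage classes:

[[1, 2, 5, 6], [3, 4, 8, 9], [7]]


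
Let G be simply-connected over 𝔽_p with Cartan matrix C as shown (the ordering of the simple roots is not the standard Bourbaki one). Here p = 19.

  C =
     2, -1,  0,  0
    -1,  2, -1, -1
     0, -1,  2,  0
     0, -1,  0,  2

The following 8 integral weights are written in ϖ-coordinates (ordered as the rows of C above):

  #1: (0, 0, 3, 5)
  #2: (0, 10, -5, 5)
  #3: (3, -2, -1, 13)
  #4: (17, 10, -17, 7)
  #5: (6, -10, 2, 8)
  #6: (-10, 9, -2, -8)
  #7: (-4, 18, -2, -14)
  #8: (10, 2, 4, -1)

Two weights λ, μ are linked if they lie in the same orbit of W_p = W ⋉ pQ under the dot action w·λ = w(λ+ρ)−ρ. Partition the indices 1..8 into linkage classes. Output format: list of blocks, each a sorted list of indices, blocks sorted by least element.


Type D_4, rank 4, |W|=192; reorder rows/cols to standard.

Ā_19 reps of the 8 weights (D_4, coords as presented):

    λ_1+ρ ↦ (1, 1, 4, 6)
    λ_2+ρ ↦ (1, 1, 4, 6)
    λ_3+ρ ↦ (3, 0, 1, 13)
    λ_4+ρ ↦ (0, 1, 2, 10)
    λ_5+ρ ↦ (2, 1, 6, 0)
    λ_6+ρ ↦ (2, 1, 6, 0)
    λ_7+ρ ↦ (3, 0, 1, 13)
    λ_8+ρ ↦ (11, 0, 5, 0)

Partition of {1..8} into 5 W_19-dot-orbits:

[[1, 2], [3, 7], [4], [5, 6], [8]]


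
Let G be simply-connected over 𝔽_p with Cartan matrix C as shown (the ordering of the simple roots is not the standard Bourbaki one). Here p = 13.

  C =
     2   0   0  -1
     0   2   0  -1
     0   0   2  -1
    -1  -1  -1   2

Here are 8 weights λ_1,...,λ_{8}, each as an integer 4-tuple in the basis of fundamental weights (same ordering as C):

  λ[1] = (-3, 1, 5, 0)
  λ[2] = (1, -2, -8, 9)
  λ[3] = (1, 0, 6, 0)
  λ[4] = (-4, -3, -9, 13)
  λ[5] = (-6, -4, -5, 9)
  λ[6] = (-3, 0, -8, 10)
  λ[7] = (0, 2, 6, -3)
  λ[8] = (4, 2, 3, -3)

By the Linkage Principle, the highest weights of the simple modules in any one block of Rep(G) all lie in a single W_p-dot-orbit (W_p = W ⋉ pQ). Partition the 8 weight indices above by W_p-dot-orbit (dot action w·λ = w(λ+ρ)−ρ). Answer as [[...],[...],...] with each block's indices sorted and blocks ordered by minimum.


C ↔ D_4 under row/col permutation; |W(D_4)| = 192.

λ_j+ρ reflected into Ā_13 (⟨·,θ^∨⟩≤13); 4-tuples as given:

  λ_1+ρ ↦ (1, 1, 5, 1)
  λ_2+ρ ↦ (2, 1, 7, 1)
  λ_3+ρ ↦ (2, 1, 7, 1)
  λ_4+ρ ↦ (2, 1, 7, 1)
  λ_5+ρ ↦ (3, 1, 2, 2)
  λ_6+ρ ↦ (2, 1, 7, 1)
  λ_7+ρ ↦ (1, 1, 5, 1)
  λ_8+ρ ↦ (3, 1, 2, 2)

Linkage partition of the 8 weights (3 classes, p=13):

[[1, 7], [2, 3, 4, 6], [5, 8]]


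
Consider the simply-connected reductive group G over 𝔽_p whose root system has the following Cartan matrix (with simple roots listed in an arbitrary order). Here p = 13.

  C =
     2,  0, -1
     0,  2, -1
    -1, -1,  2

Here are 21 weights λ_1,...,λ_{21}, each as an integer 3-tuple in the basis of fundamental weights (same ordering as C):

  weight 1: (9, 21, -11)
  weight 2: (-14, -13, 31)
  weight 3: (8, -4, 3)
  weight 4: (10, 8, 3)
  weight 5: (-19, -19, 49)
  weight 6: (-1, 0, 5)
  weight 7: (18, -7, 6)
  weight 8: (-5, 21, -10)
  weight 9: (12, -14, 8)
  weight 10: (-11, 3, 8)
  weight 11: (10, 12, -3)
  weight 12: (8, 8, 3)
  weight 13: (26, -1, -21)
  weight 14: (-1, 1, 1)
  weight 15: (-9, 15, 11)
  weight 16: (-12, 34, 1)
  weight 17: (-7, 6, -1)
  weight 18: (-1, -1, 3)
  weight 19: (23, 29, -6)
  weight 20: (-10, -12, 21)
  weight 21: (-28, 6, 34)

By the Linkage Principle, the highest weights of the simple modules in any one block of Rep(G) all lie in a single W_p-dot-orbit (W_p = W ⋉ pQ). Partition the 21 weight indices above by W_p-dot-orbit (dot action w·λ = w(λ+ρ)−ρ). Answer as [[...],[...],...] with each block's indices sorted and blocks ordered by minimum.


A_3 Cartan matrix, 3 simple roots permuted; ρ=(1,1,1).

Each λ_j+ρ reduced to Ā_13; 3-tuples below use C's row order:

  λ_1 → (9, 3, 1);  λ_2 → (0, 1, 6);  λ_3 → (9, 3, 1);  λ_4 → (0, 2, 2);  λ_5 → (5, 5, 2);  λ_6 → (0, 1, 6);  λ_7 → (0, 1, 6);  λ_8 → (0, 0, 4);  λ_9 → (0, 0, 4);  λ_10 → (9, 3, 1);  λ_11 → (0, 2, 2);  λ_12 → (0, 0, 4);  λ_13 → (0, 1, 6);  λ_14 → (0, 2, 2);  λ_15 → (4, 2, 1);  λ_16 → (0, 2, 2);  λ_17 → (0, 1, 6);  λ_18 → (0, 0, 4);  λ_19 → (4, 2, 1);  λ_20 → (0, 2, 2);  λ_21 → (4, 2, 1)

6 distinct reps among the 21 weights ⇒ 6 W_13-linkage classes:

[[1, 3, 10], [2, 6, 7, 13, 17], [4, 11, 14, 16, 20], [5], [8, 9, 12, 18], [15, 19, 21]]


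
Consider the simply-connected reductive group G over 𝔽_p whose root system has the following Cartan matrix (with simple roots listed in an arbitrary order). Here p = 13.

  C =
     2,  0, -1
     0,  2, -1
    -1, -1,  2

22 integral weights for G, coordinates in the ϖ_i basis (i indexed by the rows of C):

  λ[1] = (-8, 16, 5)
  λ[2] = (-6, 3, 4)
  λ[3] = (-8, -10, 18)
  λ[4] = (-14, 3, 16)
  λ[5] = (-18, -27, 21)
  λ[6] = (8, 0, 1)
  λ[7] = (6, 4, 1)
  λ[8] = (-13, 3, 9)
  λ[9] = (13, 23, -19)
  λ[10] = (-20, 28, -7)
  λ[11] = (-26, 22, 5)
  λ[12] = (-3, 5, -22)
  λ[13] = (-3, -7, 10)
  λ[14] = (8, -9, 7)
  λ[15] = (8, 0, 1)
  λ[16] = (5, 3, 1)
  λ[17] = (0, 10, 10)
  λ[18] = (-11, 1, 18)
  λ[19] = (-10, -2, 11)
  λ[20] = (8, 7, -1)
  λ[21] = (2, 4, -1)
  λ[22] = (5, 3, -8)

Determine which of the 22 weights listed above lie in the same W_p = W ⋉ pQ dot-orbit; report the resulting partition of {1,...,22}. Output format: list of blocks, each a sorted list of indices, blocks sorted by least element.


Root system A_3: the 3×3 matrix C matches after relabeling.

Alcove-folded reps (p=13, 22 weights, presented ϖ-order):

  [1] (1, 3, 3)
  [2] (5, 4, 0)
  [3] (1, 3, 3)
  [4] (5, 4, 0)
  [5] (5, 4, 0)
  [6] (9, 1, 2)
  [7] (6, 4, 2)
  [8] (9, 1, 2)
  [9] (6, 4, 2)
  [10] (1, 3, 3)
  [11] (1, 3, 3)
  [12] (2, 6, 3)
  [13] (2, 6, 3)
  [14] (5, 4, 0)
  [15] (9, 1, 2)
  [16] (6, 4, 2)
  [17] (9, 1, 2)
  [18] (2, 6, 3)
  [19] (9, 1, 2)
  [20] (5, 4, 0)
  [21] (3, 5, 0)
  [22] (1, 3, 3)

These 22 weights hit 6 W_13-dot-orbits; sizes (5, 5, 5, 3, 3, 1):

[[1, 3, 10, 11, 22], [2, 4, 5, 14, 20], [6, 8, 15, 17, 19], [7, 9, 16], [12, 13, 18], [21]]


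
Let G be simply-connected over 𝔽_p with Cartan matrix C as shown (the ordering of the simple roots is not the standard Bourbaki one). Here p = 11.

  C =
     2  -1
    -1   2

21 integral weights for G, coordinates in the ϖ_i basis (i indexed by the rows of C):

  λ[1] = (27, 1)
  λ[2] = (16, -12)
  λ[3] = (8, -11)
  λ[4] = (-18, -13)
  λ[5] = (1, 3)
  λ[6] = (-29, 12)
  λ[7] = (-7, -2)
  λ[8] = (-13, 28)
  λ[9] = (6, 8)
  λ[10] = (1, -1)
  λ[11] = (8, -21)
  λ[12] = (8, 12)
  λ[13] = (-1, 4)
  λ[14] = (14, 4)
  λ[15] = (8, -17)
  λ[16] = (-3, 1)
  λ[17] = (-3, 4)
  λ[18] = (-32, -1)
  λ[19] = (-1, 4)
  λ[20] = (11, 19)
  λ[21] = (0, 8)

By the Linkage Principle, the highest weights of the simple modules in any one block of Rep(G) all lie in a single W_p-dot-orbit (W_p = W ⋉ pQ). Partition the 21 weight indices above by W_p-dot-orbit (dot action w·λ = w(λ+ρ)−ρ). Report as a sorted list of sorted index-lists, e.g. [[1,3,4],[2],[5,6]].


Root system A_2: the 2×2 matrix C matches after relabeling.

Alcove-folded reps (p=11, 21 weights, presented ϖ-order):

  λ_1+ρ ↦ (2, 3) · λ_2+ρ ↦ (0, 5) · λ_3+ρ ↦ (1, 9) · λ_4+ρ ↦ (1, 6) · λ_5+ρ ↦ (2, 4) · λ_6+ρ ↦ (2, 4) · λ_7+ρ ↦ (1, 6) · λ_8+ρ ↦ (1, 6) · λ_9+ρ ↦ (2, 4) · λ_10+ρ ↦ (2, 0) · λ_11+ρ ↦ (2, 0) · λ_12+ρ ↦ (2, 0) · λ_13+ρ ↦ (0, 5) · λ_14+ρ ↦ (2, 4) · λ_15+ρ ↦ (2, 4) · λ_16+ρ ↦ (2, 0) · λ_17+ρ ↦ (2, 3) · λ_18+ρ ↦ (2, 0) · λ_19+ρ ↦ (0, 5) · λ_20+ρ ↦ (1, 9) · λ_21+ρ ↦ (1, 9)

These 21 weights hit 6 W_11-dot-orbits; sizes (2, 3, 3, 3, 5, 5):

[[1, 17], [2, 13, 19], [3, 20, 21], [4, 7, 8], [5, 6, 9, 14, 15], [10, 11, 12, 16, 18]]


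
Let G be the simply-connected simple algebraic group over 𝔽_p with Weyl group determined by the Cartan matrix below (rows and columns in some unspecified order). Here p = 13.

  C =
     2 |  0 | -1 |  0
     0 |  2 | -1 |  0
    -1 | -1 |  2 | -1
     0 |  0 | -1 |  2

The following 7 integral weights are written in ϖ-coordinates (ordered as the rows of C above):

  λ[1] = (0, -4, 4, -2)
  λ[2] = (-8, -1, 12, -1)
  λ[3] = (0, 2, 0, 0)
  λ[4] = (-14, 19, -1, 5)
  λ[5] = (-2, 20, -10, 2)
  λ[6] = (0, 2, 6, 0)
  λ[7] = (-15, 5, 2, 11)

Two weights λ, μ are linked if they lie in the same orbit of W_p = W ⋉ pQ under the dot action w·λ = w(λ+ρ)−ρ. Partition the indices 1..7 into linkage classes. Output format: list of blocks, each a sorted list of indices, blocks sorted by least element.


C ↔ D_4 under row/col permutation; |W(D_4)| = 192.

Alcove-folded reps (p=13, 7 weights, presented ϖ-order):

    1: (1, 3, 1, 1)
    2: (7, 0, 0, 0)
    3: (1, 3, 1, 1)
    4: (7, 0, 0, 0)
    5: (1, 3, 1, 1)
    6: (1, 3, 1, 1)
    7: (1, 3, 1, 1)

Grouping the 7 weights by Ā_13-representative: 2 linkage classes.

[[1, 3, 5, 6, 7], [2, 4]]


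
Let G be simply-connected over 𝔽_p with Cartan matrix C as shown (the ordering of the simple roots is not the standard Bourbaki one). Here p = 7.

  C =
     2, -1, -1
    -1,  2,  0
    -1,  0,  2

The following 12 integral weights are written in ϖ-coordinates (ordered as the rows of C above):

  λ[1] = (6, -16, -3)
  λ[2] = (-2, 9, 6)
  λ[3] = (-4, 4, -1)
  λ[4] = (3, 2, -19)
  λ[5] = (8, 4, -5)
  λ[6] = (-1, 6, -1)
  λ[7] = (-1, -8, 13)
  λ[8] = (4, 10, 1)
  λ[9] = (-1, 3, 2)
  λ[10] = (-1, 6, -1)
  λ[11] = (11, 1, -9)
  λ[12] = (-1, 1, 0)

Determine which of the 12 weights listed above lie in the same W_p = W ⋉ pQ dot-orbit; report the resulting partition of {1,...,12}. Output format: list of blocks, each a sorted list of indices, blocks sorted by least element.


A_3 Cartan matrix, 3 simple roots permuted; ρ=(1,1,1).

W_7-reps of the 12 weights in Ā_7 (same 3-coord order as C):

  [1] (0, 2, 1);  [2] (0, 2, 1);  [3] (0, 2, 3);  [4] (0, 4, 3);  [5] (0, 2, 3);  [6] (0, 7, 0);  [7] (0, 7, 0);  [8] (0, 2, 3);  [9] (0, 4, 3);  [10] (0, 7, 0);  [11] (1, 4, 0);  [12] (0, 2, 1)

Grouping the 12 weights by Ā_7-representative: 5 linkage classes.

[[1, 2, 12], [3, 5, 8], [4, 9], [6, 7, 10], [11]]


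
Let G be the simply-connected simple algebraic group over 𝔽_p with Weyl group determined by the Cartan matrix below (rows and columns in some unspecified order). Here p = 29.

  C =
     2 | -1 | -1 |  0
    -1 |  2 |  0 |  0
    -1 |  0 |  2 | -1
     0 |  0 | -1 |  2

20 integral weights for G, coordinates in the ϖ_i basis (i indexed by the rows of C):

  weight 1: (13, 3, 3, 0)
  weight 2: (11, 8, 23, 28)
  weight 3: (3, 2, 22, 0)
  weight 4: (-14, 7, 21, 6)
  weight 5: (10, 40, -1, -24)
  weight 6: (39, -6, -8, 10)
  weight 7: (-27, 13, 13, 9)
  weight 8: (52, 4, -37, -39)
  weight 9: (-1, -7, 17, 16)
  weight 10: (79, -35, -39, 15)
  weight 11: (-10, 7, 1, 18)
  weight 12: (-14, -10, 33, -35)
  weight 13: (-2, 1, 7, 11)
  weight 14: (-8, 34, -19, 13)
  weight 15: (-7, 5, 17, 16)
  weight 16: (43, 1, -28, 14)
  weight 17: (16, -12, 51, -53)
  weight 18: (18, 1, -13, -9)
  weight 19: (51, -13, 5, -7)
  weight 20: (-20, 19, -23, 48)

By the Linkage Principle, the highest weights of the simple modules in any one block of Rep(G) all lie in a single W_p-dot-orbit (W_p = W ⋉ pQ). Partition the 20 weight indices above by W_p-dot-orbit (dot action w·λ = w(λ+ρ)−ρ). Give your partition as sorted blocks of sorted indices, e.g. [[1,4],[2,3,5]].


C ↔ A_4 under row/col permutation; |W(A_4)| = 120.

Ā_29 reps of the 20 weights (A_4, coords as presented):

    1: (14, 4, 4, 1)
    2: (8, 5, 9, 7)
    3: (4, 1, 22, 1)
    4: (8, 5, 9, 7)
    5: (0, 6, 12, 11)
    6: (14, 4, 4, 1)
    7: (2, 12, 10, 2)
    8: (8, 5, 9, 7)
    9: (0, 6, 12, 11)
    10: (8, 5, 9, 7)
    11: (1, 1, 7, 12)
    12: (8, 5, 9, 7)
    13: (1, 1, 7, 12)
    14: (14, 4, 4, 1)
    15: (0, 6, 12, 11)
    16: (2, 12, 10, 2)
    17: (0, 6, 12, 11)
    18: (1, 1, 7, 12)
    19: (0, 6, 12, 11)
    20: (1, 1, 7, 12)

Partition of {1..20} into 6 W_29-dot-orbits:

[[1, 6, 14], [2, 4, 8, 10, 12], [3], [5, 9, 15, 17, 19], [7, 16], [11, 13, 18, 20]]
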